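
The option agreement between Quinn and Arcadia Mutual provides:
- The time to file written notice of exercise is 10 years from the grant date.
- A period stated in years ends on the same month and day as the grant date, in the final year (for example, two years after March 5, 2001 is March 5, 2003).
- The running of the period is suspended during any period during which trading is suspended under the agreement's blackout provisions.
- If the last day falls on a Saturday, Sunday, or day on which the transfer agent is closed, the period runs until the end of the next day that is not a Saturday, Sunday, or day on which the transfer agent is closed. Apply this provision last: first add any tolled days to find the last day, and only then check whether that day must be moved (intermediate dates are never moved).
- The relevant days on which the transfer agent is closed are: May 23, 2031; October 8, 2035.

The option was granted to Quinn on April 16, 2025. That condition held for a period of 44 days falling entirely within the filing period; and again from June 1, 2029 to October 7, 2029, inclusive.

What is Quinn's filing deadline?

10 years after April 16, 2025 is April 16, 2035.
Tolling adds 44 days: April 16, 2035 + 44 days = May 30, 2035.
From June 1, 2029 through October 7, 2029 inclusive is 129 days; tolling adds 129 days: May 30, 2035 + 129 days = October 6, 2035.
October 6, 2035 is Saturday; October 7, 2035 is Sunday; October 8, 2035 is a listed holiday. The next qualifying day is October 9, 2035.

October 9, 2035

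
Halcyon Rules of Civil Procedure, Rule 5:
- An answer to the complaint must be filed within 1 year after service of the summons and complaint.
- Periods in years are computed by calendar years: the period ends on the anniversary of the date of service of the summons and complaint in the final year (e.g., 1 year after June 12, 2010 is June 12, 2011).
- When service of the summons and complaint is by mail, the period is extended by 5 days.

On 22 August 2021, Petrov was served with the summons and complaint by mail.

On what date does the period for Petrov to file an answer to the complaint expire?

1 year after 22 August 2021 is August 22, 2022.
Service was by mail, adding 5 days: August 22, 2022 + 5 days = August 27, 2022.

August 27, 2022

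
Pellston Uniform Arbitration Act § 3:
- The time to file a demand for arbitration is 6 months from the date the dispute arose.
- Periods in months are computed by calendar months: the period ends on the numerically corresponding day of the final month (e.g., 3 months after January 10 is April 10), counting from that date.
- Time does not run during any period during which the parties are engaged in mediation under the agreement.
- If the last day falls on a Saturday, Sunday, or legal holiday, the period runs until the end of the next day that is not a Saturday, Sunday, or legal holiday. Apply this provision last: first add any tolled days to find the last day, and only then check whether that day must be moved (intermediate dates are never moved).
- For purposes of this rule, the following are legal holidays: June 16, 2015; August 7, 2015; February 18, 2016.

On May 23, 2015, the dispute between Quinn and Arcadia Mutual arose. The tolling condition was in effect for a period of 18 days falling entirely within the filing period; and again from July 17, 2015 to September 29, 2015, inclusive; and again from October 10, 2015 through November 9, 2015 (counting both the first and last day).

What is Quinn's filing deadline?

March 28, 2016

6 months after May 23, 2015 is November 23, 2015.
Tolling adds 18 days: November 23, 2015 + 18 days = December 11, 2015.
From July 17, 2015 through September 29, 2015 inclusive is 75 days; tolling adds 75 days: December 11, 2015 + 75 days = February 24, 2016.
From October 10, 2015 through November 9, 2015 inclusive is 31 days; tolling adds 31 days: February 24, 2016 + 31 days = March 26, 2016.
March 26, 2016 is Saturday; March 27, 2016 is Sunday. The next qualifying day is March 28, 2016.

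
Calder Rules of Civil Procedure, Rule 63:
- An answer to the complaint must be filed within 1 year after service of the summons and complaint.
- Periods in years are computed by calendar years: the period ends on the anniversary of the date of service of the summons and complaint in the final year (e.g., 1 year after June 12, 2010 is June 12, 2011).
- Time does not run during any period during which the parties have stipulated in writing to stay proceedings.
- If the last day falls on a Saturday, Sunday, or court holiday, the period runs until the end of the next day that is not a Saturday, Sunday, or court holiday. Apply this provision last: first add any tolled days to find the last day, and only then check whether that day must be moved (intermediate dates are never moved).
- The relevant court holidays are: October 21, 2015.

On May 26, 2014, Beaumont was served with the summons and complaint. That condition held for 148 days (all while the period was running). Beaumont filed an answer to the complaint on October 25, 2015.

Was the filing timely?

1 year after May 26, 2014 is May 26, 2015.
Tolling adds 148 days: May 26, 2015 + 148 days = October 21, 2015.
October 21, 2015 is a listed holiday. The next qualifying day is October 22, 2015.
The deadline is October 22, 2015; the filing on October 25, 2015 is after that date.

No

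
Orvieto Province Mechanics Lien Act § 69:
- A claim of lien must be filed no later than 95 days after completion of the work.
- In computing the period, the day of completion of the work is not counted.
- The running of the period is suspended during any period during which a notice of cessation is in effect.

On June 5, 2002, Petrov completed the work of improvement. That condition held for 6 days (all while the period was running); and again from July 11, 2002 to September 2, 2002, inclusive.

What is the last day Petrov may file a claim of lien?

November 7, 2002

95 days after June 5, 2002 is September 8, 2002.
Tolling adds 6 days: September 8, 2002 + 6 days = September 14, 2002.
From July 11, 2002 through September 2, 2002 inclusive is 54 days; tolling adds 54 days: September 14, 2002 + 54 days = November 7, 2002.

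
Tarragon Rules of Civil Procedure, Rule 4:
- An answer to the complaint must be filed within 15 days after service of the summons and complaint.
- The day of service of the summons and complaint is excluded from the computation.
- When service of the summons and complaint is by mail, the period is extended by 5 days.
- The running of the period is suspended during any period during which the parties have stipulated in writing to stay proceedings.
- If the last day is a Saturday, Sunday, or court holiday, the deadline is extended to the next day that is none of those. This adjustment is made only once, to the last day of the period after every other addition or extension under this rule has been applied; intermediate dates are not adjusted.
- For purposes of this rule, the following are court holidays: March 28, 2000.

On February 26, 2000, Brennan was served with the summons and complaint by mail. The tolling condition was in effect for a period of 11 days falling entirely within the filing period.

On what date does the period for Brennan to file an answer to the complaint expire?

March 29, 2000

15 days after February 26, 2000 is March 12, 2000.
Service was by mail, adding 5 days: March 12, 2000 + 5 days = March 17, 2000.
Tolling adds 11 days: March 17, 2000 + 11 days = March 28, 2000.
March 28, 2000 is a listed holiday. The next qualifying day is March 29, 2000.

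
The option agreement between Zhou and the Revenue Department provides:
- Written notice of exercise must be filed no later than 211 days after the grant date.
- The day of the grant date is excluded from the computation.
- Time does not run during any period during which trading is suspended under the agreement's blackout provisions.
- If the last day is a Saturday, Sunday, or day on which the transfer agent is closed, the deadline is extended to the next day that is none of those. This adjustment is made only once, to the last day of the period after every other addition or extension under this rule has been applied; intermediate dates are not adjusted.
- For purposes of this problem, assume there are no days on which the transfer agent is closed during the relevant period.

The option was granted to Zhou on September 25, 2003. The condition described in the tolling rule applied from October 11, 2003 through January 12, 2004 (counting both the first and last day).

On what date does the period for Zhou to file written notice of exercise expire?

July 26, 2004

211 days after September 25, 2003 is April 23, 2004.
From October 11, 2003 through January 12, 2004 inclusive is 94 days; tolling adds 94 days: April 23, 2004 + 94 days = July 26, 2004.
July 26, 2004 is a Monday and not a day on which the transfer agent is closed, so no extension applies.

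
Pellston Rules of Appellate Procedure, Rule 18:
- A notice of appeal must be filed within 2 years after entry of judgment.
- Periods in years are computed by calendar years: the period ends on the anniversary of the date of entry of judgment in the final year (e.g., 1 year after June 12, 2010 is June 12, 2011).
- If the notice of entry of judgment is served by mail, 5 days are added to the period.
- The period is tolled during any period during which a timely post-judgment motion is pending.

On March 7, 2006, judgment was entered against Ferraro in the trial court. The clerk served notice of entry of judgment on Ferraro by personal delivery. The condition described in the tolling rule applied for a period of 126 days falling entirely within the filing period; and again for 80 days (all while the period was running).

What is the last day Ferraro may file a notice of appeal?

September 29, 2008

2 years after March 7, 2006 is March 7, 2008.
Service was not by mail, so no mail extension applies.
Tolling adds 126 days: March 7, 2008 + 126 days = July 11, 2008.
Tolling adds 80 days: July 11, 2008 + 80 days = September 29, 2008.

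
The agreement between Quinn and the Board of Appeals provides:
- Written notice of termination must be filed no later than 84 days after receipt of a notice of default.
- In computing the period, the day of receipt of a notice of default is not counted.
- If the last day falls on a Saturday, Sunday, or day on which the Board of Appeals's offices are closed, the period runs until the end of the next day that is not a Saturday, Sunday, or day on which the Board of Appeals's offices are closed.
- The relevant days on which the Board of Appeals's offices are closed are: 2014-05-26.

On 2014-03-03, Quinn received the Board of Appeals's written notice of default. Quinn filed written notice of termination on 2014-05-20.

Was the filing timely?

Yes

84 days after 2014-03-03 is May 26, 2014.
May 26, 2014 is a listed holiday. The next qualifying day is May 27, 2014.
The deadline is May 27, 2014; the filing on May 20, 2014 is on or before that date.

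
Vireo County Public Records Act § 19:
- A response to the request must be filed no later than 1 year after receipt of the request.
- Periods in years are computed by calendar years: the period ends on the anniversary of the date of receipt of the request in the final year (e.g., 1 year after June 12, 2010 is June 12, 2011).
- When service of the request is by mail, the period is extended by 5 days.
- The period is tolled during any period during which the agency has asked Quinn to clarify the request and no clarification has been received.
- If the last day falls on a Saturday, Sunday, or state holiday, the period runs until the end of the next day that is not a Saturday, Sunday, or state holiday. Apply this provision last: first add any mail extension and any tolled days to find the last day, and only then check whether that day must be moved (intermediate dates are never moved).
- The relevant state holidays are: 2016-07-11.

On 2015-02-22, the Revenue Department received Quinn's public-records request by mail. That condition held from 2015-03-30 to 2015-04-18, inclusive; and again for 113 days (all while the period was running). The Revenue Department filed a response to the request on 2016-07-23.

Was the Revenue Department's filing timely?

No

1 year after 2015-02-22 is February 22, 2016.
Service was by mail, adding 5 days: February 22, 2016 + 5 days = February 27, 2016.
From March 30, 2015 through April 18, 2015 inclusive is 20 days; tolling adds 20 days: February 27, 2016 + 20 days = March 18, 2016.
Tolling adds 113 days: March 18, 2016 + 113 days = July 9, 2016.
July 9, 2016 is Saturday; July 10, 2016 is Sunday; July 11, 2016 is a listed holiday. The next qualifying day is July 12, 2016.
The deadline is July 12, 2016; the filing on July 23, 2016 is after that date.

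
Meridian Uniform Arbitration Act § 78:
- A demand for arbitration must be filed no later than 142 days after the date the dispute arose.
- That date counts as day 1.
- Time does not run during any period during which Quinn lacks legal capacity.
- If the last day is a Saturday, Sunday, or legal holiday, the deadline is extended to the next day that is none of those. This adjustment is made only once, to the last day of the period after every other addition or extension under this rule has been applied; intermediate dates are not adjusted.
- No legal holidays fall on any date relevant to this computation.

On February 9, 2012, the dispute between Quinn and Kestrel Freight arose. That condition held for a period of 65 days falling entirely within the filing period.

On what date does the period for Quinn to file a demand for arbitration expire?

Counting February 9, 2012 as day 1, day 142 is June 29, 2012.
Tolling adds 65 days: June 29, 2012 + 65 days = September 2, 2012.
September 2, 2012 is Sunday. The next qualifying day is September 3, 2012.

September 3, 2012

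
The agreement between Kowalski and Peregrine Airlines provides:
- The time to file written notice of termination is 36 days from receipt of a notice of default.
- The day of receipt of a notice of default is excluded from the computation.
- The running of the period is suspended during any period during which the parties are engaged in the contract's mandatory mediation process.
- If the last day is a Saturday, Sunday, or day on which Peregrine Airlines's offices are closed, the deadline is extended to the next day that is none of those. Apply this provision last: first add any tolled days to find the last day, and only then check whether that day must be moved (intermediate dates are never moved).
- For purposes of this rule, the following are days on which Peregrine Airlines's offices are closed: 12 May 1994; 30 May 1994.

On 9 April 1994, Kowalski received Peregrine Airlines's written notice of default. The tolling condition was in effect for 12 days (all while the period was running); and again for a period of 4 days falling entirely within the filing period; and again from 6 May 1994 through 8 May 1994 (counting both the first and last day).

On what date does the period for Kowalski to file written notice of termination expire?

June 3, 1994

36 days after 9 April 1994 is May 15, 1994.
Tolling adds 12 days: May 15, 1994 + 12 days = May 27, 1994.
Tolling adds 4 days: May 27, 1994 + 4 days = May 31, 1994.
From May 6, 1994 through May 8, 1994 inclusive is 3 days; tolling adds 3 days: May 31, 1994 + 3 days = June 3, 1994.
June 3, 1994 is a Friday and not a day on which Peregrine Airlines's offices are closed, so no extension applies.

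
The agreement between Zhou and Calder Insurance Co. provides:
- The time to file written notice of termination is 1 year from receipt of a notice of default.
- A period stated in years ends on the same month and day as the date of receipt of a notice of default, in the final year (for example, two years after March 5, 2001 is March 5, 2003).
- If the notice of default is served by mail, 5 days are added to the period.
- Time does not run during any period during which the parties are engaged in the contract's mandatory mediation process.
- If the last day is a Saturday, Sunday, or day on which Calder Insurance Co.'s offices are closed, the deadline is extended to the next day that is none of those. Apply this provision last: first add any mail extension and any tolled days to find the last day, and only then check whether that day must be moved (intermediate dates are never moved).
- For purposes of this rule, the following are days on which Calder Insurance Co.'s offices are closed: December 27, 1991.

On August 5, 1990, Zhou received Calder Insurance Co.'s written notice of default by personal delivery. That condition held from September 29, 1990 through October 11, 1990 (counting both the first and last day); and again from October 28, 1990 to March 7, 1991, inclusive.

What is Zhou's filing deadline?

1 year after August 5, 1990 is August 5, 1991.
Service was not by mail, so no mail extension applies.
From September 29, 1990 through October 11, 1990 inclusive is 13 days; tolling adds 13 days: August 5, 1991 + 13 days = August 18, 1991.
From October 28, 1990 through March 7, 1991 inclusive is 131 days; tolling adds 131 days: August 18, 1991 + 131 days = December 27, 1991.
December 27, 1991 is a listed holiday; December 28, 1991 is Saturday; December 29, 1991 is Sunday. The next qualifying day is December 30, 1991.

December 30, 1991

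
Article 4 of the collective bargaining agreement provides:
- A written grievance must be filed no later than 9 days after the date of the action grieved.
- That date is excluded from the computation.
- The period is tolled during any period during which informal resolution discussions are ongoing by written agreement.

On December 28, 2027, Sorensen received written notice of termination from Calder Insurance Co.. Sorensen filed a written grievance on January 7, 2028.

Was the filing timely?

No

9 days after December 28, 2027 is January 6, 2028.
The deadline is January 6, 2028; the filing on January 7, 2028 is after that date.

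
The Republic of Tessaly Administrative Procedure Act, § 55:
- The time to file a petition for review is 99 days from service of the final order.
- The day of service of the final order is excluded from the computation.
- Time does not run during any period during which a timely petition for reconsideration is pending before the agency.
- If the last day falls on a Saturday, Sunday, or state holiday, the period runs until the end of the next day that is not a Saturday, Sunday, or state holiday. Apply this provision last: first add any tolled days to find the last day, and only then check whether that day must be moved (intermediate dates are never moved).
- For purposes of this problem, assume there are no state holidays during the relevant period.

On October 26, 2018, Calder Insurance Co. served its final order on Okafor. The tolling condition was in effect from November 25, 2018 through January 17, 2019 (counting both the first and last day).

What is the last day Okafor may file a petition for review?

March 28, 2019

99 days after October 26, 2018 is February 2, 2019.
From November 25, 2018 through January 17, 2019 inclusive is 54 days; tolling adds 54 days: February 2, 2019 + 54 days = March 28, 2019.
March 28, 2019 is a Thursday and not a state holiday, so no extension applies.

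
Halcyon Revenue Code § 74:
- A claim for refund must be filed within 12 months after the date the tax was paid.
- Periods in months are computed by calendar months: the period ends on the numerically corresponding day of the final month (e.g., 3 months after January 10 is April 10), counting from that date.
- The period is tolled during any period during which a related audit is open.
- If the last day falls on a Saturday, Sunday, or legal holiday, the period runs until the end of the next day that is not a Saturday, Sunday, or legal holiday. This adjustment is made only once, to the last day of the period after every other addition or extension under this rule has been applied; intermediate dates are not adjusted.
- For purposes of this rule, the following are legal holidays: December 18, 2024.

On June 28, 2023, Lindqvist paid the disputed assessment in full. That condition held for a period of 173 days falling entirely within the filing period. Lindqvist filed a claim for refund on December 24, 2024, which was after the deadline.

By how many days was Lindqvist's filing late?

12 months after June 28, 2023 is June 28, 2024.
Tolling adds 173 days: June 28, 2024 + 173 days = December 18, 2024.
December 18, 2024 is a listed holiday. The next qualifying day is December 19, 2024.
The deadline is December 19, 2024; from December 19, 2024 to December 24, 2024 is 5 days.

5 days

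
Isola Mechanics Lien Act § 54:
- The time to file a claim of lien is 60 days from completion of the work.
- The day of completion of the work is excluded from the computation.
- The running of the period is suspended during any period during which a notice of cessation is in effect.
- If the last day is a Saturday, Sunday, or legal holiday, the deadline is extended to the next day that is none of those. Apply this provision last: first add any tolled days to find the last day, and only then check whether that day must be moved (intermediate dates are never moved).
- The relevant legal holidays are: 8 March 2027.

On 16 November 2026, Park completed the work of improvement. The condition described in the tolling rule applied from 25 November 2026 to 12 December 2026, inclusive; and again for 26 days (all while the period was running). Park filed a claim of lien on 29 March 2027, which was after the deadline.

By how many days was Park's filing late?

60 days after 16 November 2026 is January 15, 2027.
From November 25, 2026 through December 12, 2026 inclusive is 18 days; tolling adds 18 days: January 15, 2027 + 18 days = February 2, 2027.
Tolling adds 26 days: February 2, 2027 + 26 days = February 28, 2027.
February 28, 2027 is Sunday. The next qualifying day is March 1, 2027.
The deadline is March 1, 2027; from March 1, 2027 to March 29, 2027 is 28 days.

28 days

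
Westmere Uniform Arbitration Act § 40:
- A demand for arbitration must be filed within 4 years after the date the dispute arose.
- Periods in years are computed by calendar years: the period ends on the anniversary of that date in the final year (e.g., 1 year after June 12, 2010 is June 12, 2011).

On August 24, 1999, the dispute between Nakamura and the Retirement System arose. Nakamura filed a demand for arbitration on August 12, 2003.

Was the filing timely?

Yes

4 years after August 24, 1999 is August 24, 2003.
The deadline is August 24, 2003; the filing on August 12, 2003 is on or before that date.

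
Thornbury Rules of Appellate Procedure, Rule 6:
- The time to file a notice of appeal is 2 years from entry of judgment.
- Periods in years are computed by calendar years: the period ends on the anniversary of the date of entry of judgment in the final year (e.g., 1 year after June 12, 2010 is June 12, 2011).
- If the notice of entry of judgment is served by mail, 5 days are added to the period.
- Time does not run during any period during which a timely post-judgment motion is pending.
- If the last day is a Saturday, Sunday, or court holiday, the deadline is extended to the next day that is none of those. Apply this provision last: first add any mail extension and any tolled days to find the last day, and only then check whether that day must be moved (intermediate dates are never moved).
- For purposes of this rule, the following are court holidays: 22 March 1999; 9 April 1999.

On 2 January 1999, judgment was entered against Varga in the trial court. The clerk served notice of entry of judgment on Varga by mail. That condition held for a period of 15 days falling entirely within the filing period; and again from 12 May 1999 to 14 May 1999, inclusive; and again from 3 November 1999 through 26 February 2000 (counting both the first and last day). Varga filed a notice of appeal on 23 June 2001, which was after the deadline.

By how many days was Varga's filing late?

33 days

2 years after 2 January 1999 is January 2, 2001.
Service was by mail, adding 5 days: January 2, 2001 + 5 days = January 7, 2001.
Tolling adds 15 days: January 7, 2001 + 15 days = January 22, 2001.
From May 12, 1999 through May 14, 1999 inclusive is 3 days; tolling adds 3 days: January 22, 2001 + 3 days = January 25, 2001.
From November 3, 1999 through February 26, 2000 inclusive is 116 days; tolling adds 116 days: January 25, 2001 + 116 days = May 21, 2001.
May 21, 2001 is a Monday and not a court holiday, so no extension applies.
The deadline is May 21, 2001; from May 21, 2001 to June 23, 2001 is 33 days.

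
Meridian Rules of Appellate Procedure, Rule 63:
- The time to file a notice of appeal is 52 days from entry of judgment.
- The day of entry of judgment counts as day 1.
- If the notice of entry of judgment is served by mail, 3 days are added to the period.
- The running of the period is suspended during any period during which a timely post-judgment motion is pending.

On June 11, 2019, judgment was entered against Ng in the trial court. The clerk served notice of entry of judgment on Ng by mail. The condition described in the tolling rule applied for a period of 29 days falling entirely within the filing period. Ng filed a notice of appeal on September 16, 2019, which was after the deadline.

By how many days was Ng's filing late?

14 days

Counting June 11, 2019 as day 1, day 52 is August 1, 2019.
Service was by mail, adding 3 days: August 1, 2019 + 3 days = August 4, 2019.
Tolling adds 29 days: August 4, 2019 + 29 days = September 2, 2019.
The deadline is September 2, 2019; from September 2, 2019 to September 16, 2019 is 14 days.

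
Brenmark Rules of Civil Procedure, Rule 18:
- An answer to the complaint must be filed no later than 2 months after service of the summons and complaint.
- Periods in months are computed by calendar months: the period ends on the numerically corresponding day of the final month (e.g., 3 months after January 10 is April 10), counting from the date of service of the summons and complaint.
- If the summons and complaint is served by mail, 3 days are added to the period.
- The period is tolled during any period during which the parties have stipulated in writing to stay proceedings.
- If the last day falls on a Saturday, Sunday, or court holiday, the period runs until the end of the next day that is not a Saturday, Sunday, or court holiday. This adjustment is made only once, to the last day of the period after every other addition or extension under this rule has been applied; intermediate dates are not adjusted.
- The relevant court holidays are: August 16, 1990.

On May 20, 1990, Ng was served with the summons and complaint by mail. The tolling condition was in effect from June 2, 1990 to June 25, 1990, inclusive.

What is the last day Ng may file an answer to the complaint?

August 17, 1990

2 months after May 20, 1990 is July 20, 1990.
Service was by mail, adding 3 days: July 20, 1990 + 3 days = July 23, 1990.
From June 2, 1990 through June 25, 1990 inclusive is 24 days; tolling adds 24 days: July 23, 1990 + 24 days = August 16, 1990.
August 16, 1990 is a listed holiday. The next qualifying day is August 17, 1990.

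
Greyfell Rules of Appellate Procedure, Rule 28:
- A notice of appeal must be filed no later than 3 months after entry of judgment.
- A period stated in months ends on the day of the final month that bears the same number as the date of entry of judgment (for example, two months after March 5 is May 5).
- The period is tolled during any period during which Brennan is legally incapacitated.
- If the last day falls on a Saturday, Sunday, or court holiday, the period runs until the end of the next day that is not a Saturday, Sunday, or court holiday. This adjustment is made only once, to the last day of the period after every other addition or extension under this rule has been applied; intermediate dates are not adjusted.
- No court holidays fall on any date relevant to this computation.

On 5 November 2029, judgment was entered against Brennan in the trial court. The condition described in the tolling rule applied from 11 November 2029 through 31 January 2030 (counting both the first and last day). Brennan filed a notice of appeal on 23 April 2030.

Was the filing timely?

3 months after 5 November 2029 is February 5, 2030.
From November 11, 2029 through January 31, 2030 inclusive is 82 days; tolling adds 82 days: February 5, 2030 + 82 days = April 28, 2030.
April 28, 2030 is Sunday. The next qualifying day is April 29, 2030.
The deadline is April 29, 2030; the filing on April 23, 2030 is on or before that date.

Yes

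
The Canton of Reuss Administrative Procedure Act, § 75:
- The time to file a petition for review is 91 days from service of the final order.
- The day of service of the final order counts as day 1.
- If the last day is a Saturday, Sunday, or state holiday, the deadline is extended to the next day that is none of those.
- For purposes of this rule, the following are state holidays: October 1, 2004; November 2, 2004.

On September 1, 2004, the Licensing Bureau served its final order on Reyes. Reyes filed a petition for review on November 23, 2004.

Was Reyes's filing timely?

Counting September 1, 2004 as day 1, day 91 is November 30, 2004.
November 30, 2004 is a Tuesday and not a state holiday, so no extension applies.
The deadline is November 30, 2004; the filing on November 23, 2004 is on or before that date.

Yes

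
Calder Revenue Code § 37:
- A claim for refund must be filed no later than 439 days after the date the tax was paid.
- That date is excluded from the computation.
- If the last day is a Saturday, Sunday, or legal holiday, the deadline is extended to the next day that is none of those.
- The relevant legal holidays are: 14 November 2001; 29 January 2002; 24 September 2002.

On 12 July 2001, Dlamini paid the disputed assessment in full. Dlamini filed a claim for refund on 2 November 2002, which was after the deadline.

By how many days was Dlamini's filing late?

439 days after 12 July 2001 is September 24, 2002.
September 24, 2002 is a listed holiday. The next qualifying day is September 25, 2002.
The deadline is September 25, 2002; from September 25, 2002 to November 2, 2002 is 38 days.

38 days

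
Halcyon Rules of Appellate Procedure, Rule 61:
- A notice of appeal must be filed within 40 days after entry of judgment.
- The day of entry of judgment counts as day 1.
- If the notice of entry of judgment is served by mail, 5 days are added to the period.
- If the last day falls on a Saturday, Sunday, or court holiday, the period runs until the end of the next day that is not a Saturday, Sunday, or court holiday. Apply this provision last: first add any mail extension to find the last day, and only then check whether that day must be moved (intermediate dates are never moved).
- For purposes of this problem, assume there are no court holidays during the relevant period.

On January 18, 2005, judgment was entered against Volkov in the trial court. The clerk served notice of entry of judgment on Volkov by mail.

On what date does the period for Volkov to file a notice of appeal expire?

March 3, 2005

Counting January 18, 2005 as day 1, day 40 is February 26, 2005.
Service was by mail, adding 5 days: February 26, 2005 + 5 days = March 3, 2005.
March 3, 2005 is a Thursday and not a court holiday, so no extension applies.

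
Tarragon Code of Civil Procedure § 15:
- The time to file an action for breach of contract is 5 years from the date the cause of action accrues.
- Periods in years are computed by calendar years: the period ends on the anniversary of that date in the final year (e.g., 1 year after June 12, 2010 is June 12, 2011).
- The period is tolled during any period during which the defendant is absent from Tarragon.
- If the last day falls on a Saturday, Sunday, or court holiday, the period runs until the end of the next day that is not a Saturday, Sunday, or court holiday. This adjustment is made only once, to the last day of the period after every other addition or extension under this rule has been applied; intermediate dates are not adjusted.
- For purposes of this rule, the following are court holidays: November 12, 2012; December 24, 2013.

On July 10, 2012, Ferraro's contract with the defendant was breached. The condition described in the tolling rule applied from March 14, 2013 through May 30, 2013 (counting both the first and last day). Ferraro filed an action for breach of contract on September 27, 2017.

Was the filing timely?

5 years after July 10, 2012 is July 10, 2017.
From March 14, 2013 through May 30, 2013 inclusive is 78 days; tolling adds 78 days: July 10, 2017 + 78 days = September 26, 2017.
September 26, 2017 is a Tuesday and not a court holiday, so no extension applies.
The deadline is September 26, 2017; the filing on September 27, 2017 is after that date.

No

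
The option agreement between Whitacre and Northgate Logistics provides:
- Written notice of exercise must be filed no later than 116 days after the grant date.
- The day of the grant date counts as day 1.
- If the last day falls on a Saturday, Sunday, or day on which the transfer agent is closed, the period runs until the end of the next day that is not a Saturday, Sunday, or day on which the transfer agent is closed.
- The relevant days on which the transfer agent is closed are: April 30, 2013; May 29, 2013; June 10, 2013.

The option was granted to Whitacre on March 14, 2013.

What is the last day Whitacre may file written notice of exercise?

Counting March 14, 2013 as day 1, day 116 is July 7, 2013.
July 7, 2013 is Sunday. The next qualifying day is July 8, 2013.

July 8, 2013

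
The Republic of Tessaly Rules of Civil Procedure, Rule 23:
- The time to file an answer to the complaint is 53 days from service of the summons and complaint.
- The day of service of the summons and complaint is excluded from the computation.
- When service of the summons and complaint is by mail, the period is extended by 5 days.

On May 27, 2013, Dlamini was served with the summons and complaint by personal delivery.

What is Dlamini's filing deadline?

July 19, 2013

53 days after May 27, 2013 is July 19, 2013.
Service was not by mail, so no mail extension applies.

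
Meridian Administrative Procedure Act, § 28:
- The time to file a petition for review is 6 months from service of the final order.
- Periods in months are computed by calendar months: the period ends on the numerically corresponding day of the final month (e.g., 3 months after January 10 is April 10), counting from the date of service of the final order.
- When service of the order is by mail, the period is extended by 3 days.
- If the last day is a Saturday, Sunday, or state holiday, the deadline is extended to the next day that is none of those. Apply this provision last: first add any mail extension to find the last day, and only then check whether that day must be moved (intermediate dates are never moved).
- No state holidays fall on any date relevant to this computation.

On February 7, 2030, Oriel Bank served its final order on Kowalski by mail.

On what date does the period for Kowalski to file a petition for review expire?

August 12, 2030

6 months after February 7, 2030 is August 7, 2030.
Service was by mail, adding 3 days: August 7, 2030 + 3 days = August 10, 2030.
August 10, 2030 is Saturday; August 11, 2030 is Sunday. The next qualifying day is August 12, 2030.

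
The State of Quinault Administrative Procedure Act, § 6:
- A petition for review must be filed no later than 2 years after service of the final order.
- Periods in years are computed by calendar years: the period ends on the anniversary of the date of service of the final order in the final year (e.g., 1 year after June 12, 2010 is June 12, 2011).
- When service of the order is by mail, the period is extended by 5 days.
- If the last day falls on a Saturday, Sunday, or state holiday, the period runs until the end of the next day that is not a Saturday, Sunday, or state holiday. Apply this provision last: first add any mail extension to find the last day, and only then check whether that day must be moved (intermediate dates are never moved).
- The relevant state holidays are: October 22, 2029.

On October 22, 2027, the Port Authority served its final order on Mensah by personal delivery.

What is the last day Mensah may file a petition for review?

2 years after October 22, 2027 is October 22, 2029.
Service was not by mail, so no mail extension applies.
October 22, 2029 is a listed holiday. The next qualifying day is October 23, 2029.

October 23, 2029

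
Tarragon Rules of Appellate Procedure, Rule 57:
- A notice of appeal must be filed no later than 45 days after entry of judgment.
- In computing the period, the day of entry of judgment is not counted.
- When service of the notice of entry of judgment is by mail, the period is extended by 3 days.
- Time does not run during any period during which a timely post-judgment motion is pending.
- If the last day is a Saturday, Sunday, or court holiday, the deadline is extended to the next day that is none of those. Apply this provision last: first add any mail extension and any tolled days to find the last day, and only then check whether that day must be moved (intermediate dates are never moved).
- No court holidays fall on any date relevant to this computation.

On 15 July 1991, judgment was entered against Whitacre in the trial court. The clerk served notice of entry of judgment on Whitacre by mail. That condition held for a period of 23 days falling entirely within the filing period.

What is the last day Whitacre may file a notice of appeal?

September 24, 1991

45 days after 15 July 1991 is August 29, 1991.
Service was by mail, adding 3 days: August 29, 1991 + 3 days = September 1, 1991.
Tolling adds 23 days: September 1, 1991 + 23 days = September 24, 1991.
September 24, 1991 is a Tuesday and not a court holiday, so no extension applies.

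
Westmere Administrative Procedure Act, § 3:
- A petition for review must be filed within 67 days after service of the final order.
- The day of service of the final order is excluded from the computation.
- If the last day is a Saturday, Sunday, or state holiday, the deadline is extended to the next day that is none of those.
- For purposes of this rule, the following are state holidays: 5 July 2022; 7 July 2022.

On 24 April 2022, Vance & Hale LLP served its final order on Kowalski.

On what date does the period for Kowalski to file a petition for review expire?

67 days after 24 April 2022 is June 30, 2022.
June 30, 2022 is a Thursday and not a state holiday, so no extension applies.

June 30, 2022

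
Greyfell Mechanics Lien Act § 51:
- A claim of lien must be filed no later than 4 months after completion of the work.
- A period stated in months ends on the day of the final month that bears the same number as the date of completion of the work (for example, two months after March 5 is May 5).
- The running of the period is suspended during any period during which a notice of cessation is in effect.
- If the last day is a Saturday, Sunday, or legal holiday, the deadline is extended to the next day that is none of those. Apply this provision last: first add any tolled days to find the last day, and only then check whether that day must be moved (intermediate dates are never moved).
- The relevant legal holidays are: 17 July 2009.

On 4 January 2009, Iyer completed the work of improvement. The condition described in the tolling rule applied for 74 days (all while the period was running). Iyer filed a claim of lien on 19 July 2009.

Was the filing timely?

Yes

4 months after 4 January 2009 is May 4, 2009.
Tolling adds 74 days: May 4, 2009 + 74 days = July 17, 2009.
July 17, 2009 is a listed holiday; July 18, 2009 is Saturday; July 19, 2009 is Sunday. The next qualifying day is July 20, 2009.
The deadline is July 20, 2009; the filing on July 19, 2009 is on or before that date.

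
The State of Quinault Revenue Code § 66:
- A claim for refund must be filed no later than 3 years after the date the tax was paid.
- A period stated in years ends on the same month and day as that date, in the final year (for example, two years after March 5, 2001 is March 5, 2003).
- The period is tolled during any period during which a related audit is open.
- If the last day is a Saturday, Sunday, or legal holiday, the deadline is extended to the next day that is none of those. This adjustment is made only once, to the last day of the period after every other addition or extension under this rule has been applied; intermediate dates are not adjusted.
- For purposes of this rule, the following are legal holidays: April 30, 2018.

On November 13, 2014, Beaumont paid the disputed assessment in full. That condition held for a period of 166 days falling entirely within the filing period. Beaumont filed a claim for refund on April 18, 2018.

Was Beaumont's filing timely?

3 years after November 13, 2014 is November 13, 2017.
Tolling adds 166 days: November 13, 2017 + 166 days = April 28, 2018.
April 28, 2018 is Saturday; April 29, 2018 is Sunday; April 30, 2018 is a listed holiday. The next qualifying day is May 1, 2018.
The deadline is May 1, 2018; the filing on April 18, 2018 is on or before that date.

Yes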